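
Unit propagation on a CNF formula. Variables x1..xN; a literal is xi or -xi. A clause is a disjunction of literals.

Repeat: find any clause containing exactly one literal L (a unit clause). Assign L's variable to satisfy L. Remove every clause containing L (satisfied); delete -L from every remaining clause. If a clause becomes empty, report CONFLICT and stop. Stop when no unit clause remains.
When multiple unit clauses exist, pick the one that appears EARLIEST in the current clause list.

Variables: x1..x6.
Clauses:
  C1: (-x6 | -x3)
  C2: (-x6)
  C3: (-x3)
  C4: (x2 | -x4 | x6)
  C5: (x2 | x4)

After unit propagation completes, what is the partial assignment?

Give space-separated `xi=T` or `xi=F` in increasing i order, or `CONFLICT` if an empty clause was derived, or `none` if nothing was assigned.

Answer: x3=F x6=F

Derivation:
unit clause [-6] forces x6=F; simplify:
  drop 6 from [2, -4, 6] -> [2, -4]
  satisfied 2 clause(s); 3 remain; assigned so far: [6]
unit clause [-3] forces x3=F; simplify:
  satisfied 1 clause(s); 2 remain; assigned so far: [3, 6]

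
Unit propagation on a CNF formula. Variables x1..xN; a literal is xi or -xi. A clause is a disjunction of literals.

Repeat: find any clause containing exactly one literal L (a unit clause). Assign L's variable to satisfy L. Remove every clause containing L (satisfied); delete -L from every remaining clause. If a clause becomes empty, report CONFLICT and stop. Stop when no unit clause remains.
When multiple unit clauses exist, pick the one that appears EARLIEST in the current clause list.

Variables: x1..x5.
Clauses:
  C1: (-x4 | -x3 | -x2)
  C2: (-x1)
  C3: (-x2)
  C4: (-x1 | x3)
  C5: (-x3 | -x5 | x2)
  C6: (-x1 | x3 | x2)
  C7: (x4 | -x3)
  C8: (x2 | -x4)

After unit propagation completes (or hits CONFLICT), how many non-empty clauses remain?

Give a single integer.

Answer: 0

Derivation:
unit clause [-1] forces x1=F; simplify:
  satisfied 3 clause(s); 5 remain; assigned so far: [1]
unit clause [-2] forces x2=F; simplify:
  drop 2 from [-3, -5, 2] -> [-3, -5]
  drop 2 from [2, -4] -> [-4]
  satisfied 2 clause(s); 3 remain; assigned so far: [1, 2]
unit clause [-4] forces x4=F; simplify:
  drop 4 from [4, -3] -> [-3]
  satisfied 1 clause(s); 2 remain; assigned so far: [1, 2, 4]
unit clause [-3] forces x3=F; simplify:
  satisfied 2 clause(s); 0 remain; assigned so far: [1, 2, 3, 4]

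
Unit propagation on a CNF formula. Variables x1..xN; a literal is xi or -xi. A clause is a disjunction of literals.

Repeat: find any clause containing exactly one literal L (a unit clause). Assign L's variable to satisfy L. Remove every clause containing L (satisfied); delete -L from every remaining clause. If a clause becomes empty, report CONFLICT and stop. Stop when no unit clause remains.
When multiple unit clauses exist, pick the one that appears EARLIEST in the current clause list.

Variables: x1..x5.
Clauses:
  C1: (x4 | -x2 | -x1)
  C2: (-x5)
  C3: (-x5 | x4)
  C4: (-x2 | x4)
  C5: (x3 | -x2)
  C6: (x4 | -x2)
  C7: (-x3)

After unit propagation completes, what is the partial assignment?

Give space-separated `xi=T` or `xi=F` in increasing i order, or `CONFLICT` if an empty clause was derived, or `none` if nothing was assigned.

unit clause [-5] forces x5=F; simplify:
  satisfied 2 clause(s); 5 remain; assigned so far: [5]
unit clause [-3] forces x3=F; simplify:
  drop 3 from [3, -2] -> [-2]
  satisfied 1 clause(s); 4 remain; assigned so far: [3, 5]
unit clause [-2] forces x2=F; simplify:
  satisfied 4 clause(s); 0 remain; assigned so far: [2, 3, 5]

Answer: x2=F x3=F x5=F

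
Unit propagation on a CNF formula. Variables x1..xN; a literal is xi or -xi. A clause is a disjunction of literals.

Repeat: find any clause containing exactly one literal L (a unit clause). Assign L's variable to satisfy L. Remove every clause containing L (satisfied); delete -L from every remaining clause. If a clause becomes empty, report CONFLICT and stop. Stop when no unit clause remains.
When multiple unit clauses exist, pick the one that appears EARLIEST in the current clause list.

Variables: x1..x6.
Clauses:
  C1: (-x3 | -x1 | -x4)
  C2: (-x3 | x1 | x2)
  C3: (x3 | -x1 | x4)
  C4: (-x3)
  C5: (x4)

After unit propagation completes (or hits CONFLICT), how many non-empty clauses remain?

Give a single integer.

unit clause [-3] forces x3=F; simplify:
  drop 3 from [3, -1, 4] -> [-1, 4]
  satisfied 3 clause(s); 2 remain; assigned so far: [3]
unit clause [4] forces x4=T; simplify:
  satisfied 2 clause(s); 0 remain; assigned so far: [3, 4]

Answer: 0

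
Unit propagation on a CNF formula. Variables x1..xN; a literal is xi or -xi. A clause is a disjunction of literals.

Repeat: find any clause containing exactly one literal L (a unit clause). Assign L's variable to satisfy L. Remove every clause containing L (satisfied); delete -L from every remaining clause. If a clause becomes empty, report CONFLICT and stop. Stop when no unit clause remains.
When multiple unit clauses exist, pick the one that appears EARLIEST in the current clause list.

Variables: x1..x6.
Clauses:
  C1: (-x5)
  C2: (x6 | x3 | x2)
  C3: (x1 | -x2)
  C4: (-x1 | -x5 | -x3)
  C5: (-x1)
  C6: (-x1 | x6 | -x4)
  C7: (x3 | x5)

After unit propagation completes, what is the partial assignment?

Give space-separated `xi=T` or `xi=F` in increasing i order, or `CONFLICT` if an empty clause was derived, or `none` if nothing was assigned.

unit clause [-5] forces x5=F; simplify:
  drop 5 from [3, 5] -> [3]
  satisfied 2 clause(s); 5 remain; assigned so far: [5]
unit clause [-1] forces x1=F; simplify:
  drop 1 from [1, -2] -> [-2]
  satisfied 2 clause(s); 3 remain; assigned so far: [1, 5]
unit clause [-2] forces x2=F; simplify:
  drop 2 from [6, 3, 2] -> [6, 3]
  satisfied 1 clause(s); 2 remain; assigned so far: [1, 2, 5]
unit clause [3] forces x3=T; simplify:
  satisfied 2 clause(s); 0 remain; assigned so far: [1, 2, 3, 5]

Answer: x1=F x2=F x3=T x5=F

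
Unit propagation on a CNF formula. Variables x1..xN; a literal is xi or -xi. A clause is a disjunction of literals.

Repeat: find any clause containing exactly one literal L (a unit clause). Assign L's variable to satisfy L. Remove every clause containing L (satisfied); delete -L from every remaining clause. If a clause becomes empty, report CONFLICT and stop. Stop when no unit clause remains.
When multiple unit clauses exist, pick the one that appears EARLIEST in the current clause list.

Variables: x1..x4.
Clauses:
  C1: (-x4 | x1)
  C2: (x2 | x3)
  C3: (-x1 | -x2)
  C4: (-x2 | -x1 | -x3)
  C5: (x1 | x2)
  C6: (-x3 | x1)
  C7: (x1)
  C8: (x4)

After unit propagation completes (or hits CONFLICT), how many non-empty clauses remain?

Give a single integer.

Answer: 0

Derivation:
unit clause [1] forces x1=T; simplify:
  drop -1 from [-1, -2] -> [-2]
  drop -1 from [-2, -1, -3] -> [-2, -3]
  satisfied 4 clause(s); 4 remain; assigned so far: [1]
unit clause [-2] forces x2=F; simplify:
  drop 2 from [2, 3] -> [3]
  satisfied 2 clause(s); 2 remain; assigned so far: [1, 2]
unit clause [3] forces x3=T; simplify:
  satisfied 1 clause(s); 1 remain; assigned so far: [1, 2, 3]
unit clause [4] forces x4=T; simplify:
  satisfied 1 clause(s); 0 remain; assigned so far: [1, 2, 3, 4]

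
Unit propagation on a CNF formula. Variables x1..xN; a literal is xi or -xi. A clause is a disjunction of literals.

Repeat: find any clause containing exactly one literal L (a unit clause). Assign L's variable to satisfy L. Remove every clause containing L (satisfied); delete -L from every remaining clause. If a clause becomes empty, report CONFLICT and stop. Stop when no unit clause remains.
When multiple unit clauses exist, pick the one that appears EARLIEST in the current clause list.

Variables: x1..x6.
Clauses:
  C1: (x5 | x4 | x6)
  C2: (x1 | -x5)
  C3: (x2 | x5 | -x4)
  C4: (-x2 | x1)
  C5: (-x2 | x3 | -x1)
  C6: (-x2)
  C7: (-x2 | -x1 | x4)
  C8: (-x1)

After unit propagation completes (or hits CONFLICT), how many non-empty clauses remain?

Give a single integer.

unit clause [-2] forces x2=F; simplify:
  drop 2 from [2, 5, -4] -> [5, -4]
  satisfied 4 clause(s); 4 remain; assigned so far: [2]
unit clause [-1] forces x1=F; simplify:
  drop 1 from [1, -5] -> [-5]
  satisfied 1 clause(s); 3 remain; assigned so far: [1, 2]
unit clause [-5] forces x5=F; simplify:
  drop 5 from [5, 4, 6] -> [4, 6]
  drop 5 from [5, -4] -> [-4]
  satisfied 1 clause(s); 2 remain; assigned so far: [1, 2, 5]
unit clause [-4] forces x4=F; simplify:
  drop 4 from [4, 6] -> [6]
  satisfied 1 clause(s); 1 remain; assigned so far: [1, 2, 4, 5]
unit clause [6] forces x6=T; simplify:
  satisfied 1 clause(s); 0 remain; assigned so far: [1, 2, 4, 5, 6]

Answer: 0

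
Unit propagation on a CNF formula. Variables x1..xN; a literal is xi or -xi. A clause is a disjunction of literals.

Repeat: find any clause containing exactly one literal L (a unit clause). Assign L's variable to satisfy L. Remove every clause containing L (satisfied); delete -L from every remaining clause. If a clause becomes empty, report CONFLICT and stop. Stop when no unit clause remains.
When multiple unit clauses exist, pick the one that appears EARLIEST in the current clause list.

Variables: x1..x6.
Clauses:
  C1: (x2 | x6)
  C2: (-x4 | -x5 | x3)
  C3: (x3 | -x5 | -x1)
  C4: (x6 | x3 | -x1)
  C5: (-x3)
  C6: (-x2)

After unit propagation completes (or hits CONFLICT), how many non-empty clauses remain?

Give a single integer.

unit clause [-3] forces x3=F; simplify:
  drop 3 from [-4, -5, 3] -> [-4, -5]
  drop 3 from [3, -5, -1] -> [-5, -1]
  drop 3 from [6, 3, -1] -> [6, -1]
  satisfied 1 clause(s); 5 remain; assigned so far: [3]
unit clause [-2] forces x2=F; simplify:
  drop 2 from [2, 6] -> [6]
  satisfied 1 clause(s); 4 remain; assigned so far: [2, 3]
unit clause [6] forces x6=T; simplify:
  satisfied 2 clause(s); 2 remain; assigned so far: [2, 3, 6]

Answer: 2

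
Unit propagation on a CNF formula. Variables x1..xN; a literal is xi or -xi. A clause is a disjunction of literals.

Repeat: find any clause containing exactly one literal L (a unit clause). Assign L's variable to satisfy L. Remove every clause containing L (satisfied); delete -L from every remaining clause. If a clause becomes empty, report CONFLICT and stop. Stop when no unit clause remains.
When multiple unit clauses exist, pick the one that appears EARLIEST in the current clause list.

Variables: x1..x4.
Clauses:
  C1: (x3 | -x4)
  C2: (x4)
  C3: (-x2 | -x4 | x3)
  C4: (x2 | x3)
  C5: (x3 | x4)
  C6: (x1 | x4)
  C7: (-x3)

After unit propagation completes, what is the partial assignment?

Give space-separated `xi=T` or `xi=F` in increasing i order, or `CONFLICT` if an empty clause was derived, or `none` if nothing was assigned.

unit clause [4] forces x4=T; simplify:
  drop -4 from [3, -4] -> [3]
  drop -4 from [-2, -4, 3] -> [-2, 3]
  satisfied 3 clause(s); 4 remain; assigned so far: [4]
unit clause [3] forces x3=T; simplify:
  drop -3 from [-3] -> [] (empty!)
  satisfied 3 clause(s); 1 remain; assigned so far: [3, 4]
CONFLICT (empty clause)

Answer: CONFLICT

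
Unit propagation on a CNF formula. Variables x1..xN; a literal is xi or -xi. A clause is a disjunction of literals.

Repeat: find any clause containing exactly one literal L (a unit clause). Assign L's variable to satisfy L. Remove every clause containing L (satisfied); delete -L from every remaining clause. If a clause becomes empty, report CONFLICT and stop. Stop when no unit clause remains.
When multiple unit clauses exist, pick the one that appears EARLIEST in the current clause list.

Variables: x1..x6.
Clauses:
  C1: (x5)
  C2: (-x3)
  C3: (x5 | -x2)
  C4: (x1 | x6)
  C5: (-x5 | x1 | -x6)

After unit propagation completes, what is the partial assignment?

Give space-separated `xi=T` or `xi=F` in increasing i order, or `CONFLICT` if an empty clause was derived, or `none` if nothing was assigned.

Answer: x3=F x5=T

Derivation:
unit clause [5] forces x5=T; simplify:
  drop -5 from [-5, 1, -6] -> [1, -6]
  satisfied 2 clause(s); 3 remain; assigned so far: [5]
unit clause [-3] forces x3=F; simplify:
  satisfied 1 clause(s); 2 remain; assigned so far: [3, 5]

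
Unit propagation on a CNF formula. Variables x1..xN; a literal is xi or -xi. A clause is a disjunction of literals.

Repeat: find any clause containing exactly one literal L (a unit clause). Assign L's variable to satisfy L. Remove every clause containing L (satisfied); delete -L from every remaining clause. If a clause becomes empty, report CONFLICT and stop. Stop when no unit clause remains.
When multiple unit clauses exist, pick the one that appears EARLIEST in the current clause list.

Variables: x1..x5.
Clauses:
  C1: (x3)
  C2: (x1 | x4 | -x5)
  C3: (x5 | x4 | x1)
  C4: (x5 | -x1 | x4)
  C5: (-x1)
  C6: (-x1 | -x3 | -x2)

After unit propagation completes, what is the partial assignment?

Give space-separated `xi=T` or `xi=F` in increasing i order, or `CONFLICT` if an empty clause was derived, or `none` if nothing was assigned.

unit clause [3] forces x3=T; simplify:
  drop -3 from [-1, -3, -2] -> [-1, -2]
  satisfied 1 clause(s); 5 remain; assigned so far: [3]
unit clause [-1] forces x1=F; simplify:
  drop 1 from [1, 4, -5] -> [4, -5]
  drop 1 from [5, 4, 1] -> [5, 4]
  satisfied 3 clause(s); 2 remain; assigned so far: [1, 3]

Answer: x1=F x3=T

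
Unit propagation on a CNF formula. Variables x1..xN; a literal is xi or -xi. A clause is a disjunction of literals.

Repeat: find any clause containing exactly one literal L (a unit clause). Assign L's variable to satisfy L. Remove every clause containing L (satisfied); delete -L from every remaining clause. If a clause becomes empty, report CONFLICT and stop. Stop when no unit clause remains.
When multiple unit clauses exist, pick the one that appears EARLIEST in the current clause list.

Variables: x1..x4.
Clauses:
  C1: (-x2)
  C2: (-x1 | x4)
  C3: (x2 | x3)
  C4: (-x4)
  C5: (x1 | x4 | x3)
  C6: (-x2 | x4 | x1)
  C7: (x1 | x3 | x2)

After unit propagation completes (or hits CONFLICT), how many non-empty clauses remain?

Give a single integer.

Answer: 0

Derivation:
unit clause [-2] forces x2=F; simplify:
  drop 2 from [2, 3] -> [3]
  drop 2 from [1, 3, 2] -> [1, 3]
  satisfied 2 clause(s); 5 remain; assigned so far: [2]
unit clause [3] forces x3=T; simplify:
  satisfied 3 clause(s); 2 remain; assigned so far: [2, 3]
unit clause [-4] forces x4=F; simplify:
  drop 4 from [-1, 4] -> [-1]
  satisfied 1 clause(s); 1 remain; assigned so far: [2, 3, 4]
unit clause [-1] forces x1=F; simplify:
  satisfied 1 clause(s); 0 remain; assigned so far: [1, 2, 3, 4]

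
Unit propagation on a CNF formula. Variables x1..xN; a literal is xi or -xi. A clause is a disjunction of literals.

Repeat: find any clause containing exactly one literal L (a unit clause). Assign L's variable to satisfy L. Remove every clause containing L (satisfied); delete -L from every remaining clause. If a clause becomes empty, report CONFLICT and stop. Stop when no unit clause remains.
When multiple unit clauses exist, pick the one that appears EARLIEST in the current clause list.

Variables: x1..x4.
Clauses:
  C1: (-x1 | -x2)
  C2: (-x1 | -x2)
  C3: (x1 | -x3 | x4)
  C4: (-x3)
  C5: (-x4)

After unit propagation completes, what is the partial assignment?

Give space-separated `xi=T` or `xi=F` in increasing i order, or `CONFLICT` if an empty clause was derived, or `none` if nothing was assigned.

Answer: x3=F x4=F

Derivation:
unit clause [-3] forces x3=F; simplify:
  satisfied 2 clause(s); 3 remain; assigned so far: [3]
unit clause [-4] forces x4=F; simplify:
  satisfied 1 clause(s); 2 remain; assigned so far: [3, 4]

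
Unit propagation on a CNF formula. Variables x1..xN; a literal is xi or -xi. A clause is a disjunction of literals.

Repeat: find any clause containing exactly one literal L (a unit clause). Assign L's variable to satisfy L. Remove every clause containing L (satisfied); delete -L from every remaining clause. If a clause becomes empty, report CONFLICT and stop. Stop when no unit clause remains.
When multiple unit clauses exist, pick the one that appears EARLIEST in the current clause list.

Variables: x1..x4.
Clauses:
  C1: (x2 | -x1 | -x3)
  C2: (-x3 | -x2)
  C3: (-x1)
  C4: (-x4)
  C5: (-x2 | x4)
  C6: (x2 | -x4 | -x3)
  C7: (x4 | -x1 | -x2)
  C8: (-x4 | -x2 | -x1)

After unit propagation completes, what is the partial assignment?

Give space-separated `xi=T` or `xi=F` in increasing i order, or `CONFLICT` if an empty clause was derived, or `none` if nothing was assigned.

Answer: x1=F x2=F x4=F

Derivation:
unit clause [-1] forces x1=F; simplify:
  satisfied 4 clause(s); 4 remain; assigned so far: [1]
unit clause [-4] forces x4=F; simplify:
  drop 4 from [-2, 4] -> [-2]
  satisfied 2 clause(s); 2 remain; assigned so far: [1, 4]
unit clause [-2] forces x2=F; simplify:
  satisfied 2 clause(s); 0 remain; assigned so far: [1, 2, 4]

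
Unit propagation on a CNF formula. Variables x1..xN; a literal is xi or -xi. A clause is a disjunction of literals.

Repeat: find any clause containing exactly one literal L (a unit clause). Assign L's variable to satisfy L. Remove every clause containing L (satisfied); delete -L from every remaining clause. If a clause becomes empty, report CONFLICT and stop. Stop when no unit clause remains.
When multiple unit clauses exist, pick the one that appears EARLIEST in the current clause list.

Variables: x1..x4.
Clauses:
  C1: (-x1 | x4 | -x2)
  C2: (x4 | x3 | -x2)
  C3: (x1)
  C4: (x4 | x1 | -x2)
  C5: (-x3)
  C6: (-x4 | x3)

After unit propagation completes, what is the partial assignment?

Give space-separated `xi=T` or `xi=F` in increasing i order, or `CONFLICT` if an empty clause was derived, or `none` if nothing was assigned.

Answer: x1=T x2=F x3=F x4=F

Derivation:
unit clause [1] forces x1=T; simplify:
  drop -1 from [-1, 4, -2] -> [4, -2]
  satisfied 2 clause(s); 4 remain; assigned so far: [1]
unit clause [-3] forces x3=F; simplify:
  drop 3 from [4, 3, -2] -> [4, -2]
  drop 3 from [-4, 3] -> [-4]
  satisfied 1 clause(s); 3 remain; assigned so far: [1, 3]
unit clause [-4] forces x4=F; simplify:
  drop 4 from [4, -2] -> [-2]
  drop 4 from [4, -2] -> [-2]
  satisfied 1 clause(s); 2 remain; assigned so far: [1, 3, 4]
unit clause [-2] forces x2=F; simplify:
  satisfied 2 clause(s); 0 remain; assigned so far: [1, 2, 3, 4]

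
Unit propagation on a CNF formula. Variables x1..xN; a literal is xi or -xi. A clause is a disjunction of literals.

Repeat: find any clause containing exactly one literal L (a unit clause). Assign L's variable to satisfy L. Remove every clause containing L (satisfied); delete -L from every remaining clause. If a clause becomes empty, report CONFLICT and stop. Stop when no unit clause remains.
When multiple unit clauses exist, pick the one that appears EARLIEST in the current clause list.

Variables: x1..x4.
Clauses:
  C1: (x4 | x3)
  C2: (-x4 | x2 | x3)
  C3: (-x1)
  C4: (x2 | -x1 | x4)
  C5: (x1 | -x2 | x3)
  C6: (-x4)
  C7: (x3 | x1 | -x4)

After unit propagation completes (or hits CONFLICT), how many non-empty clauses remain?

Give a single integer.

unit clause [-1] forces x1=F; simplify:
  drop 1 from [1, -2, 3] -> [-2, 3]
  drop 1 from [3, 1, -4] -> [3, -4]
  satisfied 2 clause(s); 5 remain; assigned so far: [1]
unit clause [-4] forces x4=F; simplify:
  drop 4 from [4, 3] -> [3]
  satisfied 3 clause(s); 2 remain; assigned so far: [1, 4]
unit clause [3] forces x3=T; simplify:
  satisfied 2 clause(s); 0 remain; assigned so far: [1, 3, 4]

Answer: 0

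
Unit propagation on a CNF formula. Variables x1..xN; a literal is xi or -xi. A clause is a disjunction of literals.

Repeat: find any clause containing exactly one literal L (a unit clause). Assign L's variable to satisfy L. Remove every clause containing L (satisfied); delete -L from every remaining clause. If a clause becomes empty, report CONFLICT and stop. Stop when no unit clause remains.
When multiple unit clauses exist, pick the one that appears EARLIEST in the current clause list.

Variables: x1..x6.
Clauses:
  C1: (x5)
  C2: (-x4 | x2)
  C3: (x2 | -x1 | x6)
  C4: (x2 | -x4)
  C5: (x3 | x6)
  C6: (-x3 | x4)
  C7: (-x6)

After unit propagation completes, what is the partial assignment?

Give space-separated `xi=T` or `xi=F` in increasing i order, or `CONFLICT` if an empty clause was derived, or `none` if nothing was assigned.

Answer: x2=T x3=T x4=T x5=T x6=F

Derivation:
unit clause [5] forces x5=T; simplify:
  satisfied 1 clause(s); 6 remain; assigned so far: [5]
unit clause [-6] forces x6=F; simplify:
  drop 6 from [2, -1, 6] -> [2, -1]
  drop 6 from [3, 6] -> [3]
  satisfied 1 clause(s); 5 remain; assigned so far: [5, 6]
unit clause [3] forces x3=T; simplify:
  drop -3 from [-3, 4] -> [4]
  satisfied 1 clause(s); 4 remain; assigned so far: [3, 5, 6]
unit clause [4] forces x4=T; simplify:
  drop -4 from [-4, 2] -> [2]
  drop -4 from [2, -4] -> [2]
  satisfied 1 clause(s); 3 remain; assigned so far: [3, 4, 5, 6]
unit clause [2] forces x2=T; simplify:
  satisfied 3 clause(s); 0 remain; assigned so far: [2, 3, 4, 5, 6]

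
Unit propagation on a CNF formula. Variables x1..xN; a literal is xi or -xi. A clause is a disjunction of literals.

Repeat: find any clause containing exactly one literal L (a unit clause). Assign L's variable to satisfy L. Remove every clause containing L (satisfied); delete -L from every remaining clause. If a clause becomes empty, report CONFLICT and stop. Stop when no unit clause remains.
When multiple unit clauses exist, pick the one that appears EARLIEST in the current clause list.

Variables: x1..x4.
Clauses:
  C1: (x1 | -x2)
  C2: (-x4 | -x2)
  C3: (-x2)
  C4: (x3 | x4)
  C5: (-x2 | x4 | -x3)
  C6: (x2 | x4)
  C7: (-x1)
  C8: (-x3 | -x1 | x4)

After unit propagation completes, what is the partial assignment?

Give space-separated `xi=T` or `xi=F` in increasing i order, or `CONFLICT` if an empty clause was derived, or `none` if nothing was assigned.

unit clause [-2] forces x2=F; simplify:
  drop 2 from [2, 4] -> [4]
  satisfied 4 clause(s); 4 remain; assigned so far: [2]
unit clause [4] forces x4=T; simplify:
  satisfied 3 clause(s); 1 remain; assigned so far: [2, 4]
unit clause [-1] forces x1=F; simplify:
  satisfied 1 clause(s); 0 remain; assigned so far: [1, 2, 4]

Answer: x1=F x2=F x4=T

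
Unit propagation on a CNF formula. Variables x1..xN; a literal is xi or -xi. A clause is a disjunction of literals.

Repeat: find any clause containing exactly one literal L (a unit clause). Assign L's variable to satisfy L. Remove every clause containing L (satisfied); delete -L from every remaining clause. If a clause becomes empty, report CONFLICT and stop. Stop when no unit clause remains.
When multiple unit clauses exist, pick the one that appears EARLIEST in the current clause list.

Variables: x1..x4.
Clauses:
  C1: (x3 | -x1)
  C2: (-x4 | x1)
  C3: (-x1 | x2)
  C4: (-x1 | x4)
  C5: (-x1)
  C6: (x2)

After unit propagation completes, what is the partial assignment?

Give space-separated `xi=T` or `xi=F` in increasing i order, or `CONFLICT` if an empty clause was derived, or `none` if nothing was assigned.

unit clause [-1] forces x1=F; simplify:
  drop 1 from [-4, 1] -> [-4]
  satisfied 4 clause(s); 2 remain; assigned so far: [1]
unit clause [-4] forces x4=F; simplify:
  satisfied 1 clause(s); 1 remain; assigned so far: [1, 4]
unit clause [2] forces x2=T; simplify:
  satisfied 1 clause(s); 0 remain; assigned so far: [1, 2, 4]

Answer: x1=F x2=T x4=F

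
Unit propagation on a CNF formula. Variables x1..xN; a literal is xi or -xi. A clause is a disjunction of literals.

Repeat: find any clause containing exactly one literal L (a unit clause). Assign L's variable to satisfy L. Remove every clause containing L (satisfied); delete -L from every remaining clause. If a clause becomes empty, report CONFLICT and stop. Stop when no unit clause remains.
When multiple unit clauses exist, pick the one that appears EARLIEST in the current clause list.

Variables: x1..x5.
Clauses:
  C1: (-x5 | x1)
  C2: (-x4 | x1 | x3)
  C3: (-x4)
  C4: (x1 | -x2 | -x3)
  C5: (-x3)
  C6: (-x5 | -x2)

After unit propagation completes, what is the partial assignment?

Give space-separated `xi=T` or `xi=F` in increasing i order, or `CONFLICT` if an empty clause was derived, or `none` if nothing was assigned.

unit clause [-4] forces x4=F; simplify:
  satisfied 2 clause(s); 4 remain; assigned so far: [4]
unit clause [-3] forces x3=F; simplify:
  satisfied 2 clause(s); 2 remain; assigned so far: [3, 4]

Answer: x3=F x4=F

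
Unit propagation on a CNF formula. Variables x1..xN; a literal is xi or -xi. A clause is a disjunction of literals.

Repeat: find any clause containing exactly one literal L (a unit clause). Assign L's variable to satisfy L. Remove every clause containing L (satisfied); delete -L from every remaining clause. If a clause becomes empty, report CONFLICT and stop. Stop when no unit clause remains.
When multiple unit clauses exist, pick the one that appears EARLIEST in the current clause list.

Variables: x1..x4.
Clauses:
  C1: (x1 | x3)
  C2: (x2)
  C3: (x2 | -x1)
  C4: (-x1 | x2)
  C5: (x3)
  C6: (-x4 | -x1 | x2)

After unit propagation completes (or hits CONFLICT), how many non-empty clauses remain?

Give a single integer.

Answer: 0

Derivation:
unit clause [2] forces x2=T; simplify:
  satisfied 4 clause(s); 2 remain; assigned so far: [2]
unit clause [3] forces x3=T; simplify:
  satisfied 2 clause(s); 0 remain; assigned so far: [2, 3]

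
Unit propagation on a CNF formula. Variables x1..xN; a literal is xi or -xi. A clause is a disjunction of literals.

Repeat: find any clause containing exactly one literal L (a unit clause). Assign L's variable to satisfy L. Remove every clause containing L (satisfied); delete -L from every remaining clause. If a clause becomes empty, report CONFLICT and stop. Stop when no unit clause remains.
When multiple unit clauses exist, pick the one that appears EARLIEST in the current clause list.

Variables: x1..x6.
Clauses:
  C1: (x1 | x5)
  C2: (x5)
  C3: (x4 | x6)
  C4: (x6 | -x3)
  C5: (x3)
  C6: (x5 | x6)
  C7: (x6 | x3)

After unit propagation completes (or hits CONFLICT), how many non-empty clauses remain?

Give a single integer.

Answer: 0

Derivation:
unit clause [5] forces x5=T; simplify:
  satisfied 3 clause(s); 4 remain; assigned so far: [5]
unit clause [3] forces x3=T; simplify:
  drop -3 from [6, -3] -> [6]
  satisfied 2 clause(s); 2 remain; assigned so far: [3, 5]
unit clause [6] forces x6=T; simplify:
  satisfied 2 clause(s); 0 remain; assigned so far: [3, 5, 6]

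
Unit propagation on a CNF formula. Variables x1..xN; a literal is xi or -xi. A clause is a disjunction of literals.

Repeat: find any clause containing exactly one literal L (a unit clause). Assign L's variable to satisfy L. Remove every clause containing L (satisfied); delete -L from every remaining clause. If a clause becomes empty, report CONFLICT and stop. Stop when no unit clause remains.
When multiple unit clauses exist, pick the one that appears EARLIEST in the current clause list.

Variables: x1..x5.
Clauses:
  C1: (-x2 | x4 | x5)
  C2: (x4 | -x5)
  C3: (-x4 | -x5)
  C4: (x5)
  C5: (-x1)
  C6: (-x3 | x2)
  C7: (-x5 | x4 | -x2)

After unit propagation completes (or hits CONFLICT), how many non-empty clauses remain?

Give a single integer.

Answer: 2

Derivation:
unit clause [5] forces x5=T; simplify:
  drop -5 from [4, -5] -> [4]
  drop -5 from [-4, -5] -> [-4]
  drop -5 from [-5, 4, -2] -> [4, -2]
  satisfied 2 clause(s); 5 remain; assigned so far: [5]
unit clause [4] forces x4=T; simplify:
  drop -4 from [-4] -> [] (empty!)
  satisfied 2 clause(s); 3 remain; assigned so far: [4, 5]
CONFLICT (empty clause)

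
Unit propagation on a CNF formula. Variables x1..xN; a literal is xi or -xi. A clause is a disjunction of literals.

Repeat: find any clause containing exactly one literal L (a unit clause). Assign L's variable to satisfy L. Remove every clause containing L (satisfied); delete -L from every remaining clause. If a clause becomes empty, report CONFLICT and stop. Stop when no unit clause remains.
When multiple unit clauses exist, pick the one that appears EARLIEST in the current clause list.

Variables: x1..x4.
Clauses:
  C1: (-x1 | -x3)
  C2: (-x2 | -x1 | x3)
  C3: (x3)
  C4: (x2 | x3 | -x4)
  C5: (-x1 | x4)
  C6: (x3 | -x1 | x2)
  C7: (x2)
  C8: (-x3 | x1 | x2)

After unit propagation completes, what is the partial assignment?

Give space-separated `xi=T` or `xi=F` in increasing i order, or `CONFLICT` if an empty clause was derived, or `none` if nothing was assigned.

Answer: x1=F x2=T x3=T

Derivation:
unit clause [3] forces x3=T; simplify:
  drop -3 from [-1, -3] -> [-1]
  drop -3 from [-3, 1, 2] -> [1, 2]
  satisfied 4 clause(s); 4 remain; assigned so far: [3]
unit clause [-1] forces x1=F; simplify:
  drop 1 from [1, 2] -> [2]
  satisfied 2 clause(s); 2 remain; assigned so far: [1, 3]
unit clause [2] forces x2=T; simplify:
  satisfied 2 clause(s); 0 remain; assigned so far: [1, 2, 3]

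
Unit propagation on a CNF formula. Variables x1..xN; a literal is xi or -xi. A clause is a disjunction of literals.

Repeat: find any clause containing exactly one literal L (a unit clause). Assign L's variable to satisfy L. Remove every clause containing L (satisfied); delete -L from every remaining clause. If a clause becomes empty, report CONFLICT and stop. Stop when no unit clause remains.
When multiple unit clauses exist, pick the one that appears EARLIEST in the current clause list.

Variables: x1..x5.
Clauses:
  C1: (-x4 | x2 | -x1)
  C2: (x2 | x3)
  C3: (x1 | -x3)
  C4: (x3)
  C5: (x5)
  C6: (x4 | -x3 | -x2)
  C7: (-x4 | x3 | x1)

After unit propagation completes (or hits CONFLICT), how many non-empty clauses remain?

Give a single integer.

unit clause [3] forces x3=T; simplify:
  drop -3 from [1, -3] -> [1]
  drop -3 from [4, -3, -2] -> [4, -2]
  satisfied 3 clause(s); 4 remain; assigned so far: [3]
unit clause [1] forces x1=T; simplify:
  drop -1 from [-4, 2, -1] -> [-4, 2]
  satisfied 1 clause(s); 3 remain; assigned so far: [1, 3]
unit clause [5] forces x5=T; simplify:
  satisfied 1 clause(s); 2 remain; assigned so far: [1, 3, 5]

Answer: 2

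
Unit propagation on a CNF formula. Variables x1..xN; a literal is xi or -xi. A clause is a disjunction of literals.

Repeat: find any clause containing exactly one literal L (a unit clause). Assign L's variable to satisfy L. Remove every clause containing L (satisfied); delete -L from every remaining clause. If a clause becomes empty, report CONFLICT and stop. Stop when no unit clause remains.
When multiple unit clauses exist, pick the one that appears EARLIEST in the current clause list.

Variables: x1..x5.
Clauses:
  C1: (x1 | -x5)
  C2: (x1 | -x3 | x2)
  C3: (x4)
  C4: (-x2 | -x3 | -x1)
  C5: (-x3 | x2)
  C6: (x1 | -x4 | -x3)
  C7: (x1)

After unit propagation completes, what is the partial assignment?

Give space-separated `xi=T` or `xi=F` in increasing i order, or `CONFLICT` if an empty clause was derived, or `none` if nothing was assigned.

Answer: x1=T x4=T

Derivation:
unit clause [4] forces x4=T; simplify:
  drop -4 from [1, -4, -3] -> [1, -3]
  satisfied 1 clause(s); 6 remain; assigned so far: [4]
unit clause [1] forces x1=T; simplify:
  drop -1 from [-2, -3, -1] -> [-2, -3]
  satisfied 4 clause(s); 2 remain; assigned so far: [1, 4]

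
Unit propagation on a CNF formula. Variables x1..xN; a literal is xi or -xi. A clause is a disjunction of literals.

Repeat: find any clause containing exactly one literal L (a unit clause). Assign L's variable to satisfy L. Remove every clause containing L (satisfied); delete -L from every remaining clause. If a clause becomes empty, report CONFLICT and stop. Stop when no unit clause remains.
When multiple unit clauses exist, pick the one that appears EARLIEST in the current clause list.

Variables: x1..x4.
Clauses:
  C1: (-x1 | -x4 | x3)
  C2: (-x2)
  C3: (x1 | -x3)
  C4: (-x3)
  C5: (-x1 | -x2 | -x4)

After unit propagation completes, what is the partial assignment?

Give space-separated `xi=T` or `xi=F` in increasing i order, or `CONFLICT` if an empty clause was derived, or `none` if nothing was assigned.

unit clause [-2] forces x2=F; simplify:
  satisfied 2 clause(s); 3 remain; assigned so far: [2]
unit clause [-3] forces x3=F; simplify:
  drop 3 from [-1, -4, 3] -> [-1, -4]
  satisfied 2 clause(s); 1 remain; assigned so far: [2, 3]

Answer: x2=F x3=F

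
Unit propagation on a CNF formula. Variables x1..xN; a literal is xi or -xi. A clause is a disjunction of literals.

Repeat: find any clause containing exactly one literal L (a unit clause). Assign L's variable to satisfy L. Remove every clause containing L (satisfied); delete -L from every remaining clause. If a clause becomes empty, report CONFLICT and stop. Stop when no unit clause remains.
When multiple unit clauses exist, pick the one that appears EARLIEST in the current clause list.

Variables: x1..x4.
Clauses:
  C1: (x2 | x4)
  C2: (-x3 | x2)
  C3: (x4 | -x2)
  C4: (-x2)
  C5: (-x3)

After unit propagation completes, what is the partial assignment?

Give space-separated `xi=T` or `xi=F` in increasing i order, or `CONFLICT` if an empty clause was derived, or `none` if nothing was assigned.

unit clause [-2] forces x2=F; simplify:
  drop 2 from [2, 4] -> [4]
  drop 2 from [-3, 2] -> [-3]
  satisfied 2 clause(s); 3 remain; assigned so far: [2]
unit clause [4] forces x4=T; simplify:
  satisfied 1 clause(s); 2 remain; assigned so far: [2, 4]
unit clause [-3] forces x3=F; simplify:
  satisfied 2 clause(s); 0 remain; assigned so far: [2, 3, 4]

Answer: x2=F x3=F x4=T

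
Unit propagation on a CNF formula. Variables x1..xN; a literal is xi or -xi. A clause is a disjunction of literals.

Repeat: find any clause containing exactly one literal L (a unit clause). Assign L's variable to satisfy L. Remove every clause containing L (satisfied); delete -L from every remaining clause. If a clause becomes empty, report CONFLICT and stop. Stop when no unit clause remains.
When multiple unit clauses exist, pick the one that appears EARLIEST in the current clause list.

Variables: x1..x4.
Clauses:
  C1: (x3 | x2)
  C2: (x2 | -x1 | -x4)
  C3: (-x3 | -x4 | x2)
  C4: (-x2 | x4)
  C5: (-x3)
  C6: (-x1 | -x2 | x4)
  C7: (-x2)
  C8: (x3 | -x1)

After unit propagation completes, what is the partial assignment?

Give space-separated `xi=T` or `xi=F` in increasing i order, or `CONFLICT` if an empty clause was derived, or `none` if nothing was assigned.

Answer: CONFLICT

Derivation:
unit clause [-3] forces x3=F; simplify:
  drop 3 from [3, 2] -> [2]
  drop 3 from [3, -1] -> [-1]
  satisfied 2 clause(s); 6 remain; assigned so far: [3]
unit clause [2] forces x2=T; simplify:
  drop -2 from [-2, 4] -> [4]
  drop -2 from [-1, -2, 4] -> [-1, 4]
  drop -2 from [-2] -> [] (empty!)
  satisfied 2 clause(s); 4 remain; assigned so far: [2, 3]
CONFLICT (empty clause)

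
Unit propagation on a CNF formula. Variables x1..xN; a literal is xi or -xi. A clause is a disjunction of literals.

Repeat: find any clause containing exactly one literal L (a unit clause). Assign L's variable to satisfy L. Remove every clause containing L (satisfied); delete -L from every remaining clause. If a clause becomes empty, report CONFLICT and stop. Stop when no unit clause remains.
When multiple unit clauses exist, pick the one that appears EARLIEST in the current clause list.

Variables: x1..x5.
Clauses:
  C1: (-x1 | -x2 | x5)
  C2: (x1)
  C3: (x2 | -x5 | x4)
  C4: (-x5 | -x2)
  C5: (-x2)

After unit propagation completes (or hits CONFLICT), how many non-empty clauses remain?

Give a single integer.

unit clause [1] forces x1=T; simplify:
  drop -1 from [-1, -2, 5] -> [-2, 5]
  satisfied 1 clause(s); 4 remain; assigned so far: [1]
unit clause [-2] forces x2=F; simplify:
  drop 2 from [2, -5, 4] -> [-5, 4]
  satisfied 3 clause(s); 1 remain; assigned so far: [1, 2]

Answer: 1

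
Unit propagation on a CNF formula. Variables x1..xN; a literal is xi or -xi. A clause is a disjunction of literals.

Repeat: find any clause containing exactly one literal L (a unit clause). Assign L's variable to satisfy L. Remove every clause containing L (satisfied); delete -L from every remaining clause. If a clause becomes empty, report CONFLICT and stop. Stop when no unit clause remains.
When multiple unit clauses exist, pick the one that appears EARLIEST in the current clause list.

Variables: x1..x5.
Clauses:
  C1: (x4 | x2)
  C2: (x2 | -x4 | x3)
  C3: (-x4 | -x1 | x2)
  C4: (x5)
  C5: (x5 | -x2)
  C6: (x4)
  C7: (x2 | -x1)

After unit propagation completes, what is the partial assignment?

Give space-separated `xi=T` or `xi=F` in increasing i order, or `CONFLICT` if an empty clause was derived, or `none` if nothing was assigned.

Answer: x4=T x5=T

Derivation:
unit clause [5] forces x5=T; simplify:
  satisfied 2 clause(s); 5 remain; assigned so far: [5]
unit clause [4] forces x4=T; simplify:
  drop -4 from [2, -4, 3] -> [2, 3]
  drop -4 from [-4, -1, 2] -> [-1, 2]
  satisfied 2 clause(s); 3 remain; assigned so far: [4, 5]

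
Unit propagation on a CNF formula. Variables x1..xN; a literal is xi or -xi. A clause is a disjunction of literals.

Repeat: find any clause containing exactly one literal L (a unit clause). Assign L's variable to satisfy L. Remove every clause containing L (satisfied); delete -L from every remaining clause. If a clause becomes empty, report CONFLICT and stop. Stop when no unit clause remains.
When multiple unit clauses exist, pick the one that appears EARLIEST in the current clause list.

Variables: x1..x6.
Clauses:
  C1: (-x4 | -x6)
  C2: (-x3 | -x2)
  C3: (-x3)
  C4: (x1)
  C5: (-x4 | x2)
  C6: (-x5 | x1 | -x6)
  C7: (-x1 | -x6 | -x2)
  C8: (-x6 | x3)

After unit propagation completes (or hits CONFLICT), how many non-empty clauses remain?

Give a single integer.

unit clause [-3] forces x3=F; simplify:
  drop 3 from [-6, 3] -> [-6]
  satisfied 2 clause(s); 6 remain; assigned so far: [3]
unit clause [1] forces x1=T; simplify:
  drop -1 from [-1, -6, -2] -> [-6, -2]
  satisfied 2 clause(s); 4 remain; assigned so far: [1, 3]
unit clause [-6] forces x6=F; simplify:
  satisfied 3 clause(s); 1 remain; assigned so far: [1, 3, 6]

Answer: 1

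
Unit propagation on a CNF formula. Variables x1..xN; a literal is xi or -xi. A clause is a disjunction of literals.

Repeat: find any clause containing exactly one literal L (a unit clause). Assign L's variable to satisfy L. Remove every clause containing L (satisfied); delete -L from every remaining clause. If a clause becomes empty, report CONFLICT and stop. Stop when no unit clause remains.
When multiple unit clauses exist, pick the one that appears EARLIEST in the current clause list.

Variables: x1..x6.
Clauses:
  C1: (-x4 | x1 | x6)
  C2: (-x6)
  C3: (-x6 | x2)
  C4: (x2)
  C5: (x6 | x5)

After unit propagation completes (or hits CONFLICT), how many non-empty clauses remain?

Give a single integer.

Answer: 1

Derivation:
unit clause [-6] forces x6=F; simplify:
  drop 6 from [-4, 1, 6] -> [-4, 1]
  drop 6 from [6, 5] -> [5]
  satisfied 2 clause(s); 3 remain; assigned so far: [6]
unit clause [2] forces x2=T; simplify:
  satisfied 1 clause(s); 2 remain; assigned so far: [2, 6]
unit clause [5] forces x5=T; simplify:
  satisfied 1 clause(s); 1 remain; assigned so far: [2, 5, 6]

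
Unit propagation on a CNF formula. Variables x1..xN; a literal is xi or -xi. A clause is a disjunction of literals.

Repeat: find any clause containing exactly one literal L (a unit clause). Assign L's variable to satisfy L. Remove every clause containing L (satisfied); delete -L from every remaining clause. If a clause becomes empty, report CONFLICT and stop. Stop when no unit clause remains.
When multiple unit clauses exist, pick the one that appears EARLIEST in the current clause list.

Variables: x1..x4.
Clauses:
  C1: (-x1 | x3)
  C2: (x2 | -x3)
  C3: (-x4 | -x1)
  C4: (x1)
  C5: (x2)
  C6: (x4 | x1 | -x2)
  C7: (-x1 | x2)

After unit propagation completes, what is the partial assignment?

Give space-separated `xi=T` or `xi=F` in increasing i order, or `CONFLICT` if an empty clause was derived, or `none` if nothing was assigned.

Answer: x1=T x2=T x3=T x4=F

Derivation:
unit clause [1] forces x1=T; simplify:
  drop -1 from [-1, 3] -> [3]
  drop -1 from [-4, -1] -> [-4]
  drop -1 from [-1, 2] -> [2]
  satisfied 2 clause(s); 5 remain; assigned so far: [1]
unit clause [3] forces x3=T; simplify:
  drop -3 from [2, -3] -> [2]
  satisfied 1 clause(s); 4 remain; assigned so far: [1, 3]
unit clause [2] forces x2=T; simplify:
  satisfied 3 clause(s); 1 remain; assigned so far: [1, 2, 3]
unit clause [-4] forces x4=F; simplify:
  satisfied 1 clause(s); 0 remain; assigned so far: [1, 2, 3, 4]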